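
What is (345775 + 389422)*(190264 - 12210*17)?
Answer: -12723319282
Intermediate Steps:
(345775 + 389422)*(190264 - 12210*17) = 735197*(190264 - 207570) = 735197*(-17306) = -12723319282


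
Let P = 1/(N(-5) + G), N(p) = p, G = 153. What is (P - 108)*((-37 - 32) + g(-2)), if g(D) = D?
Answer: 1134793/148 ≈ 7667.5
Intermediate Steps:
P = 1/148 (P = 1/(-5 + 153) = 1/148 ≈ 0.0067568)
(P - 108)*((-37 - 32) + g(-2)) = (1/148 - 108)*((-37 - 32) - 2) = -15983*(-69 - 2)/148 = -15983/148*(-71) = 1134793/148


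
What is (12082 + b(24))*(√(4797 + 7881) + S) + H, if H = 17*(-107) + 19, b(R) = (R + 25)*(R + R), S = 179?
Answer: 2581886 + 14434*√12678 ≈ 4.2071e+6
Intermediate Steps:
b(R) = 2*R*(25 + R) (b(R) = (25 + R)*(2*R) = 2*R*(25 + R))
H = -1800 (H = -1819 + 19 = -1800)
(12082 + b(24))*(√(4797 + 7881) + S) + H = (12082 + 2*24*(25 + 24))*(√(4797 + 7881) + 179) - 1800 = (12082 + 2*24*49)*(√12678 + 179) - 1800 = (12082 + 2352)*(179 + √12678) - 1800 = 14434*(179 + √12678) - 1800 = (2583686 + 14434*√12678) - 1800 = 2581886 + 14434*√12678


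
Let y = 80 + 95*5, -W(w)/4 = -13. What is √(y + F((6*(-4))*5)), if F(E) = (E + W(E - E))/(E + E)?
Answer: √499755/30 ≈ 23.564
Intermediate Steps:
W(w) = 52 (W(w) = -4*(-13) = 52)
F(E) = (52 + E)/(2*E) (F(E) = (E + 52)/(E + E) = (52 + E)/((2*E)) = (52 + E)*(1/(2*E)) = (52 + E)/(2*E))
y = 555 (y = 80 + 475 = 555)
√(y + F((6*(-4))*5)) = √(555 + (52 + (6*(-4))*5)/(2*(((6*(-4))*5)))) = √(555 + (52 - 24*5)/(2*((-24*5)))) = √(555 + (½)*(52 - 120)/(-120)) = √(555 + (½)*(-1/120)*(-68)) = √(555 + 17/60) = √(33317/60) = √499755/30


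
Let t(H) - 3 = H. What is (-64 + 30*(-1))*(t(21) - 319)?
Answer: 27730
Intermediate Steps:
t(H) = 3 + H
(-64 + 30*(-1))*(t(21) - 319) = (-64 + 30*(-1))*((3 + 21) - 319) = (-64 - 30)*(24 - 319) = -94*(-295) = 27730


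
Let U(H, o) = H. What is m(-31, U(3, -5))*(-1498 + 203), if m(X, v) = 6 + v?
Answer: -11655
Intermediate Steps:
m(-31, U(3, -5))*(-1498 + 203) = (6 + 3)*(-1498 + 203) = 9*(-1295) = -11655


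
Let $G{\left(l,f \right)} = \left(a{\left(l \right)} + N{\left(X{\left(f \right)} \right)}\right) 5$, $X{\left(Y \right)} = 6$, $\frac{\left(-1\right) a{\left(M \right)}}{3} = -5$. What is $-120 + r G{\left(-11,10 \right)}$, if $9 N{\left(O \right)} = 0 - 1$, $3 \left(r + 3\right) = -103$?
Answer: $- \frac{78280}{27} \approx -2899.3$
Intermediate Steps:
$r = - \frac{112}{3}$ ($r = -3 + \frac{1}{3} \left(-103\right) = -3 - \frac{103}{3} = - \frac{112}{3} \approx -37.333$)
$a{\left(M \right)} = 15$ ($a{\left(M \right)} = \left(-3\right) \left(-5\right) = 15$)
$N{\left(O \right)} = - \frac{1}{9}$ ($N{\left(O \right)} = \frac{0 - 1}{9} = \frac{1}{9} \left(-1\right) = - \frac{1}{9}$)
$G{\left(l,f \right)} = \frac{670}{9}$ ($G{\left(l,f \right)} = \left(15 - \frac{1}{9}\right) 5 = \frac{134}{9} \cdot 5 = \frac{670}{9}$)
$-120 + r G{\left(-11,10 \right)} = -120 - \frac{75040}{27} = - \frac{78280}{27}$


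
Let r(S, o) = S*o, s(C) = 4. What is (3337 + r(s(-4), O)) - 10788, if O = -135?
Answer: -7991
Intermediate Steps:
(3337 + r(s(-4), O)) - 10788 = (3337 + 4*(-135)) - 10788 = (3337 - 540) - 10788 = 2797 - 10788 = -7991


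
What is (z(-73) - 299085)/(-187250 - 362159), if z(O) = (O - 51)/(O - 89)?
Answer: 24225823/44502129 ≈ 0.54437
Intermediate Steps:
z(O) = (-51 + O)/(-89 + O)
(z(-73) - 299085)/(-187250 - 362159) = ((-51 - 73)/(-89 - 73) - 299085)/(-187250 - 362159) = (-124/(-162) - 299085)/(-549409) = (-1/162*(-124) - 299085)*(-1/549409) = (62/81 - 299085)*(-1/549409) = -24225823/81*(-1/549409) = 24225823/44502129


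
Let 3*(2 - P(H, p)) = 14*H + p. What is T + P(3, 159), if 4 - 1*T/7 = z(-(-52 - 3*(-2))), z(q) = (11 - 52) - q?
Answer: 572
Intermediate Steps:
P(H, p) = 2 - 14*H/3 - p/3 (P(H, p) = 2 - (14*H + p)/3 = 2 - (p + 14*H)/3 = 2 + (-14*H/3 - p/3) = 2 - 14*H/3 - p/3)
z(q) = -41 - q
T = 637 (T = 28 - 7*(-41 - (-1)*(-52 - 3*(-2))) = 28 - 7*(-41 - (-1)*(-52 - (-6))) = 28 - 7*(-41 - (-1)*(-52 - 1*(-6))) = 28 - 7*(-41 - (-1)*(-52 + 6)) = 28 - 7*(-41 - (-1)*(-46)) = 28 - 7*(-41 - 1*46) = 28 - 7*(-41 - 46) = 28 - 7*(-87) = 28 + 609 = 637)
T + P(3, 159) = 637 + (2 - 14/3*3 - ⅓*159) = 637 + (2 - 14 - 53) = 637 - 65 = 572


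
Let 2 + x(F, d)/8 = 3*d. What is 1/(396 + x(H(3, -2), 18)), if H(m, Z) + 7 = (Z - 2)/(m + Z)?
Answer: 1/812 ≈ 0.0012315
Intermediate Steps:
H(m, Z) = -7 + (-2 + Z)/(Z + m) (H(m, Z) = -7 + (Z - 2)/(m + Z) = -7 + (-2 + Z)/(Z + m))
x(F, d) = -16 + 24*d (x(F, d) = -16 + 8*(3*d) = -16 + 24*d)
1/(396 + x(H(3, -2), 18)) = 1/(396 + (-16 + 24*18)) = 1/(396 + (-16 + 432)) = 1/(396 + 416) = 1/812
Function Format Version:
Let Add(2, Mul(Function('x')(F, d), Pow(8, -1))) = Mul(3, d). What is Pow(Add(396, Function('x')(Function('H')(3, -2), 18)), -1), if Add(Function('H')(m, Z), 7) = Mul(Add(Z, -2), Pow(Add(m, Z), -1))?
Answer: Rational(1, 812) ≈ 0.0012315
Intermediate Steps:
Function('H')(m, Z) = Add(-7, Mul(Pow(Add(Z, m), -1), Add(-2, Z))) (Function('H')(m, Z) = Add(-7, Mul(Add(Z, -2), Pow(Add(m, Z), -1))) = Add(-7, Mul(Add(-2, Z), Pow(Add(Z, m), -1))) = Add(-7, Mul(Pow(Add(Z, m), -1), Add(-2, Z))))
Function('x')(F, d) = Add(-16, Mul(24, d)) (Function('x')(F, d) = Add(-16, Mul(8, Mul(3, d))) = Add(-16, Mul(24, d)))
Pow(Add(396, Function('x')(Function('H')(3, -2), 18)), -1) = Pow(Add(396, Add(-16, Mul(24, 18))), -1) = Pow(Add(396, Add(-16, 432)), -1) = Pow(Add(396, 416), -1) = Pow(812, -1) = Rational(1, 812)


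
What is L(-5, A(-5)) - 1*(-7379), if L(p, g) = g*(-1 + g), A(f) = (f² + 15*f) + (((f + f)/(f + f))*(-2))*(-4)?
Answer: 9185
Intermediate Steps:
A(f) = 8 + f² + 15*f (A(f) = (f² + 15*f) + (((2*f)/((2*f)))*(-2))*(-4) = (f² + 15*f) + (((2*f)*(1/(2*f)))*(-2))*(-4) = (f² + 15*f) + (1*(-2))*(-4) = (f² + 15*f) - 2*(-4) = (f² + 15*f) + 8 = 8 + f² + 15*f)
L(-5, A(-5)) - 1*(-7379) = (8 + (-5)² + 15*(-5))*(-1 + (8 + (-5)² + 15*(-5))) - 1*(-7379) = (8 + 25 - 75)*(-1 + (8 + 25 - 75)) + 7379 = -42*(-1 - 42) + 7379 = -42*(-43) + 7379 = 1806 + 7379 = 9185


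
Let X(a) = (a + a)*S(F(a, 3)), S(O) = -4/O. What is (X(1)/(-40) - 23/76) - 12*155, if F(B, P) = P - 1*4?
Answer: -706991/380 ≈ -1860.5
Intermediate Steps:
F(B, P) = -4 + P (F(B, P) = P - 4 = -4 + P)
X(a) = 8*a (X(a) = (a + a)*(-4/(-4 + 3)) = (2*a)*(-4/(-1)) = (2*a)*(-4*(-1)) = (2*a)*4 = 8*a)
(X(1)/(-40) - 23/76) - 12*155 = ((8*1)/(-40) - 23/76) - 12*155 = (8*(-1/40) - 23*1/76) - 1860 = (-⅕ - 23/76) - 1860 = -191/380 - 1860 = -706991/380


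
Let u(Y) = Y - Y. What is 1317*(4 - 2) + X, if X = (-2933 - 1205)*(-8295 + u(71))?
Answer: 34327344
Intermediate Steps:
u(Y) = 0
X = 34324710 (X = (-2933 - 1205)*(-8295 + 0) = -4138*(-8295) = 34324710)
1317*(4 - 2) + X = 1317*(4 - 2) + 34324710 = 1317*2 + 34324710 = 2634 + 34324710 = 34327344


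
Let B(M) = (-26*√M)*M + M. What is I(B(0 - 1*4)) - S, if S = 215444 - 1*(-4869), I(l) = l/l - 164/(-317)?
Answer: -69838740/317 ≈ -2.2031e+5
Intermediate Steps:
B(M) = M - 26*M^(3/2) (B(M) = -26*M^(3/2) + M = M - 26*M^(3/2))
I(l) = 481/317 (I(l) = 1 - 164*(-1/317) = 1 + 164/317 = 481/317)
S = 220313 (S = 215444 + 4869 = 220313)
I(B(0 - 1*4)) - S = 481/317 - 1*220313 = 481/317 - 220313 = -69838740/317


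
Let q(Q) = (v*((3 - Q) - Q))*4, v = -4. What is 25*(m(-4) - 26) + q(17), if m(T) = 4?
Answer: -54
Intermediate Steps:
q(Q) = -48 + 32*Q (q(Q) = -4*((3 - Q) - Q)*4 = -4*(3 - 2*Q)*4 = (-12 + 8*Q)*4 = -48 + 32*Q)
25*(m(-4) - 26) + q(17) = 25*(4 - 26) + (-48 + 32*17) = 25*(-22) + (-48 + 544) = -550 + 496 = -54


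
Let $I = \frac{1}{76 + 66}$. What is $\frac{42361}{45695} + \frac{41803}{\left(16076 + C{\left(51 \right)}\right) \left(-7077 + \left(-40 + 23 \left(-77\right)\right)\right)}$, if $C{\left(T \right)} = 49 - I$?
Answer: $\frac{430914855682681}{464976077986420} \approx 0.92675$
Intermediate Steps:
$I = \frac{1}{142} \approx 0.0070423$
$C{\left(T \right)} = \frac{6957}{142}$ ($C{\left(T \right)} = 49 - \frac{1}{142} = \frac{6957}{142}$)
$\frac{42361}{45695} + \frac{41803}{\left(16076 + C{\left(51 \right)}\right) \left(-7077 + \left(-40 + 23 \left(-77\right)\right)\right)} = \frac{42361}{45695} + \frac{41803}{\left(16076 + \frac{6957}{142}\right) \left(-7077 + \left(-40 + 23 \left(-77\right)\right)\right)} = 42361 \cdot \frac{1}{45695} + \frac{41803}{\frac{2289749}{142} \left(-7077 - 1811\right)} = \frac{42361}{45695} + \frac{41803}{\frac{2289749}{142} \left(-7077 - 1811\right)} = \frac{42361}{45695} + \frac{41803}{\frac{2289749}{142} \left(-8888\right)} = \frac{42361}{45695} + \frac{41803}{- \frac{10175644556}{71}} = \frac{42361}{45695} + 41803 \left(- \frac{71}{10175644556}\right) = \frac{42361}{45695} - \frac{2968013}{10175644556} = \frac{430914855682681}{464976077986420}$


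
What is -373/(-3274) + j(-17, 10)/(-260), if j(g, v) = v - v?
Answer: 373/3274 ≈ 0.11393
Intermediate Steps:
j(g, v) = 0
-373/(-3274) + j(-17, 10)/(-260) = -373/(-3274) + 0/(-260) = -373*(-1/3274) + 0*(-1/260) = 373/3274 + 0 = 373/3274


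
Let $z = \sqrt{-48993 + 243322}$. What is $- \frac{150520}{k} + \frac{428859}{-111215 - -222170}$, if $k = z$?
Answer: $\frac{142953}{36985} - \frac{150520 \sqrt{194329}}{194329} \approx -337.58$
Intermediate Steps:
$z = \sqrt{194329} \approx 440.83$
$k = \sqrt{194329} \approx 440.83$
$- \frac{150520}{k} + \frac{428859}{-111215 - -222170} = - \frac{150520}{\sqrt{194329}} + \frac{428859}{-111215 - -222170} = - 150520 \frac{\sqrt{194329}}{194329} + \frac{428859}{-111215 + 222170} = - \frac{150520 \sqrt{194329}}{194329} + \frac{428859}{110955} = - \frac{150520 \sqrt{194329}}{194329} + 428859 \cdot \frac{1}{110955} = - \frac{150520 \sqrt{194329}}{194329} + \frac{142953}{36985} = \frac{142953}{36985} - \frac{150520 \sqrt{194329}}{194329}$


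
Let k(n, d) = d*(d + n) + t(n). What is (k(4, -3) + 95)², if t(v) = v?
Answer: 9216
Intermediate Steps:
k(n, d) = n + d*(d + n) (k(n, d) = d*(d + n) + n = n + d*(d + n))
(k(4, -3) + 95)² = ((4 + (-3)² - 3*4) + 95)² = ((4 + 9 - 12) + 95)² = (1 + 95)² = 96² = 9216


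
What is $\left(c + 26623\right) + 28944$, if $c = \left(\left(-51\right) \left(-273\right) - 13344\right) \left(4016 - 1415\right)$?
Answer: $1561546$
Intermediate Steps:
$c = 1505979$ ($c = \left(13923 - 13344\right) 2601 = 579 \cdot 2601 = 1505979$)
$\left(c + 26623\right) + 28944 = \left(1505979 + 26623\right) + 28944 = 1532602 + 28944 = 1561546$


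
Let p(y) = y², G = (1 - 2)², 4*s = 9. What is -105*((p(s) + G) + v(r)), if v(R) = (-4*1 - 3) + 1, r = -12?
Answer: -105/16 ≈ -6.5625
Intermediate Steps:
s = 9/4 (s = (¼)*9 = 9/4 ≈ 2.2500)
G = 1 (G = (-1)² = 1)
v(R) = -6 (v(R) = (-4 - 3) + 1 = -7 + 1 = -6)
-105*((p(s) + G) + v(r)) = -105*(((9/4)² + 1) - 6) = -105*((81/16 + 1) - 6) = -105*(97/16 - 6) = -105*1/16 = -105/16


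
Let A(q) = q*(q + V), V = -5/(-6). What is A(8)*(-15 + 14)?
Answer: -212/3 ≈ -70.667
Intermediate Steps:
V = ⅚ (V = -5*(-⅙) = ⅚ ≈ 0.83333)
A(q) = q*(⅚ + q) (A(q) = q*(q + ⅚) = q*(⅚ + q))
A(8)*(-15 + 14) = ((⅙)*8*(5 + 6*8))*(-15 + 14) = ((⅙)*8*(5 + 48))*(-1) = ((⅙)*8*53)*(-1) = (212/3)*(-1) = -212/3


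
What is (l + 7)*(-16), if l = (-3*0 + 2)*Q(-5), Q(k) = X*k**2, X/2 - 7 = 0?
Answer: -11312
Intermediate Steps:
X = 14 (X = 14 + 2*0 = 14 + 0 = 14)
Q(k) = 14*k**2
l = 700 (l = (-3*0 + 2)*(14*(-5)**2) = (0 + 2)*(14*25) = 2*350 = 700)
(l + 7)*(-16) = (700 + 7)*(-16) = 707*(-16) = -11312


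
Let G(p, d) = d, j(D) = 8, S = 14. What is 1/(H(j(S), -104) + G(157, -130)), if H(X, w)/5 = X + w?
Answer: -1/610 ≈ -0.0016393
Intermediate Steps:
H(X, w) = 5*X + 5*w (H(X, w) = 5*(X + w) = 5*X + 5*w)
1/(H(j(S), -104) + G(157, -130)) = 1/((5*8 + 5*(-104)) - 130) = 1/((40 - 520) - 130) = 1/(-480 - 130) = 1/(-610) = -1/610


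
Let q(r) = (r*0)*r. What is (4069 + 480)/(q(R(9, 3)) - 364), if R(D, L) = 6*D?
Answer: -4549/364 ≈ -12.497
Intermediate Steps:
q(r) = 0 (q(r) = 0*r = 0)
(4069 + 480)/(q(R(9, 3)) - 364) = (4069 + 480)/(0 - 364) = 4549/(-364) = 4549*(-1/364) = -4549/364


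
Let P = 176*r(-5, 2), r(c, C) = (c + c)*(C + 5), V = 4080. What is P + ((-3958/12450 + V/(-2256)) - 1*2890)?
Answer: -4450687888/292575 ≈ -15212.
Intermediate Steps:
r(c, C) = 2*c*(5 + C) (r(c, C) = (2*c)*(5 + C) = 2*c*(5 + C))
P = -12320 (P = 176*(2*(-5)*(5 + 2)) = 176*(2*(-5)*7) = 176*(-70) = -12320)
P + ((-3958/12450 + V/(-2256)) - 1*2890) = -12320 + ((-3958/12450 + 4080/(-2256)) - 1*2890) = -12320 + ((-3958*1/12450 + 4080*(-1/2256)) - 2890) = -12320 + ((-1979/6225 - 85/47) - 2890) = -12320 + (-622138/292575 - 2890) = -12320 - 846163888/292575 = -4450687888/292575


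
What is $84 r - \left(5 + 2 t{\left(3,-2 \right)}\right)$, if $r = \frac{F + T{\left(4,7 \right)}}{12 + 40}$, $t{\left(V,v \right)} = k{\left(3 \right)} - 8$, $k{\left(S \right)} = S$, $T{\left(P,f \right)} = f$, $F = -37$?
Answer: $- \frac{565}{13} \approx -43.462$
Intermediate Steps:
$t{\left(V,v \right)} = -5$ ($t{\left(V,v \right)} = 3 - 8 = -5$)
$r = - \frac{15}{26}$ ($r = \frac{-37 + 7}{12 + 40} = - \frac{30}{52} = \left(-30\right) \frac{1}{52} = - \frac{15}{26} \approx -0.57692$)
$84 r - \left(5 + 2 t{\left(3,-2 \right)}\right) = 84 \left(- \frac{15}{26}\right) - -5 = - \frac{630}{13} + \left(-5 + 10\right) = - \frac{630}{13} + 5 = - \frac{565}{13}$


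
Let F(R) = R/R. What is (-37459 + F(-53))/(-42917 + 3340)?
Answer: 37458/39577 ≈ 0.94646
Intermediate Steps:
F(R) = 1
(-37459 + F(-53))/(-42917 + 3340) = (-37459 + 1)/(-42917 + 3340) = -37458/(-39577) = -37458*(-1/39577) = 37458/39577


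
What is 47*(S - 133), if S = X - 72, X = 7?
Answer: -9306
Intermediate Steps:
S = -65 (S = 7 - 72 = -65)
47*(S - 133) = 47*(-65 - 133) = 47*(-198) = -9306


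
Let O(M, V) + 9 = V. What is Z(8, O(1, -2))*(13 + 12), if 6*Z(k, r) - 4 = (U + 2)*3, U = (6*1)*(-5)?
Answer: -1000/3 ≈ -333.33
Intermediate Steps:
U = -30 (U = 6*(-5) = -30)
O(M, V) = -9 + V
Z(k, r) = -40/3 (Z(k, r) = ⅔ + ((-30 + 2)*3)/6 = ⅔ + (-28*3)/6 = ⅔ + (⅙)*(-84) = ⅔ - 14 = -40/3)
Z(8, O(1, -2))*(13 + 12) = -40*(13 + 12)/3 = -40/3*25 = -1000/3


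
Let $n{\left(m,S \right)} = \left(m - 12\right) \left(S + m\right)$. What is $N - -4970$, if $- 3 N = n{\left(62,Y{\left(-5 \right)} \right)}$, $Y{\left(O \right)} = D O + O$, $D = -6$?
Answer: $3520$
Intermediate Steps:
$Y{\left(O \right)} = - 5 O$ ($Y{\left(O \right)} = - 6 O + O = - 5 O$)
$n{\left(m,S \right)} = \left(-12 + m\right) \left(S + m\right)$
$N = -1450$ ($N = - \frac{62^{2} - 12 \left(\left(-5\right) \left(-5\right)\right) - 744 + \left(-5\right) \left(-5\right) 62}{3} = - \frac{3844 - 300 - 744 + 25 \cdot 62}{3} = - \frac{3844 - 300 - 744 + 1550}{3} = \left(- \frac{1}{3}\right) 4350 = -1450$)
$N - -4970 = -1450 - -4970 = -1450 + 4970 = 3520$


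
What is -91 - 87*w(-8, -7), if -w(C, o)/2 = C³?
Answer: -89179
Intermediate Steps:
w(C, o) = -2*C³
-91 - 87*w(-8, -7) = -91 - (-174)*(-8)³ = -91 - (-174)*(-512) = -91 - 87*1024 = -91 - 89088 = -89179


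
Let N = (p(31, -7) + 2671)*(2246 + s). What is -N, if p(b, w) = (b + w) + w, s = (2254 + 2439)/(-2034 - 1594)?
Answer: -5472630240/907 ≈ -6.0338e+6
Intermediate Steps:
s = -4693/3628 (s = 4693/(-3628) = 4693*(-1/3628) = -4693/3628 ≈ -1.2936)
p(b, w) = b + 2*w
N = 5472630240/907 (N = ((31 + 2*(-7)) + 2671)*(2246 - 4693/3628) = ((31 - 14) + 2671)*(8143795/3628) = (17 + 2671)*(8143795/3628) = 2688*(8143795/3628) = 5472630240/907 ≈ 6.0338e+6)
-N = -1*5472630240/907 = -5472630240/907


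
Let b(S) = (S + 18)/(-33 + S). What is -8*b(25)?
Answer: 43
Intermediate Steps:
b(S) = (18 + S)/(-33 + S)
-8*b(25) = -8*(18 + 25)/(-33 + 25) = -8*43/(-8) = -(-1)*43 = -8*(-43/8) = 43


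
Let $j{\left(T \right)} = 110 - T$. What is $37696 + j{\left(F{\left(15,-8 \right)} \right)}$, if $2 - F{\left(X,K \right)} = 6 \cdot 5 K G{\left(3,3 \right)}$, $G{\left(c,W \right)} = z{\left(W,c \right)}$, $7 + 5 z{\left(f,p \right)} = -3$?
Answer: $38284$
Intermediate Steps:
$z{\left(f,p \right)} = -2$ ($z{\left(f,p \right)} = - \frac{7}{5} + \frac{1}{5} \left(-3\right) = - \frac{7}{5} - \frac{3}{5} = -2$)
$G{\left(c,W \right)} = -2$
$F{\left(X,K \right)} = 2 + 60 K$ ($F{\left(X,K \right)} = 2 - 6 \cdot 5 K \left(-2\right) = 2 - 30 K \left(-2\right) = 2 - - 60 K = 2 + 60 K$)
$37696 + j{\left(F{\left(15,-8 \right)} \right)} = 37696 + \left(110 - \left(2 + 60 \left(-8\right)\right)\right) = 37696 + \left(110 - \left(2 - 480\right)\right) = 37696 + \left(110 - -478\right) = 37696 + \left(110 + 478\right) = 37696 + 588 = 38284$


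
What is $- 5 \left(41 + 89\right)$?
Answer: $-650$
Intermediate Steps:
$- 5 \left(41 + 89\right) = \left(-5\right) 130 = -650$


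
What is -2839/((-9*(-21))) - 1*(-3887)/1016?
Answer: -2149781/192024 ≈ -11.195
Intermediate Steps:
-2839/((-9*(-21))) - 1*(-3887)/1016 = -2839/189 + 3887*(1/1016) = -2839*1/189 + 3887/1016 = -2839/189 + 3887/1016 = -2149781/192024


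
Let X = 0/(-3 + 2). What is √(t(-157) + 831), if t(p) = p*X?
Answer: √831 ≈ 28.827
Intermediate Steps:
X = 0 (X = 0/(-1) = 0*(-1) = 0)
t(p) = 0 (t(p) = p*0 = 0)
√(t(-157) + 831) = √(0 + 831) = √831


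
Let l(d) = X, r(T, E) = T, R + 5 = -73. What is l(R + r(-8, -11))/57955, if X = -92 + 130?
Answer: 38/57955 ≈ 0.00065568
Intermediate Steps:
R = -78 (R = -5 - 73 = -78)
X = 38
l(d) = 38
l(R + r(-8, -11))/57955 = 38/57955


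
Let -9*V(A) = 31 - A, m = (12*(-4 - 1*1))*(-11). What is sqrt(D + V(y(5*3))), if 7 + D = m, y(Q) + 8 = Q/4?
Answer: sqrt(23367)/6 ≈ 25.477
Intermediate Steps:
y(Q) = -8 + Q/4
m = 660 (m = (12*(-4 - 1))*(-11) = (12*(-5))*(-11) = -60*(-11) = 660)
D = 653 (D = -7 + 660 = 653)
V(A) = -31/9 + A/9 (V(A) = -(31 - A)/9 = -31/9 + A/9)
sqrt(D + V(y(5*3))) = sqrt(653 + (-31/9 + (-8 + (5*3)/4)/9)) = sqrt(653 + (-31/9 + (-8 + (1/4)*15)/9)) = sqrt(653 + (-31/9 + (-8 + 15/4)/9)) = sqrt(653 + (-31/9 + (1/9)*(-17/4))) = sqrt(653 + (-31/9 - 17/36)) = sqrt(653 - 47/12) = sqrt(7789/12) = sqrt(23367)/6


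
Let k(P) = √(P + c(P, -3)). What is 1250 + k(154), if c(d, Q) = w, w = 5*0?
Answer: 1250 + √154 ≈ 1262.4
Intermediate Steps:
w = 0
c(d, Q) = 0
k(P) = √P (k(P) = √(P + 0) = √P)
1250 + k(154) = 1250 + √154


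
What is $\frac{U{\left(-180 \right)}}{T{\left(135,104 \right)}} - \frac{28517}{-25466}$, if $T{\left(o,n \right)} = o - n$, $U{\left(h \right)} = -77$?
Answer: $- \frac{1076855}{789446} \approx -1.3641$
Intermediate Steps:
$\frac{U{\left(-180 \right)}}{T{\left(135,104 \right)}} - \frac{28517}{-25466} = - \frac{77}{135 - 104} - \frac{28517}{-25466} = - \frac{77}{135 - 104} - - \frac{28517}{25466} = - \frac{77}{31} + \frac{28517}{25466} = - \frac{1076855}{789446}$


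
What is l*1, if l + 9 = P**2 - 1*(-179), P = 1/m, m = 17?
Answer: 49131/289 ≈ 170.00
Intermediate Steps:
P = 1/17 ≈ 0.058824
l = 49131/289 (l = -9 + ((1/17)**2 - 1*(-179)) = -9 + (1/289 + 179) = -9 + 51732/289 = 49131/289 ≈ 170.00)
l*1 = (49131/289)*1 = 49131/289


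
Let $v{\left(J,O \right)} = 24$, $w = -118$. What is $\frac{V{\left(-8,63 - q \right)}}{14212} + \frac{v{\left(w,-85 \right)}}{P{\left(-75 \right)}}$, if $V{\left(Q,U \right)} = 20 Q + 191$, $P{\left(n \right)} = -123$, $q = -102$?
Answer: $- \frac{112425}{582692} \approx -0.19294$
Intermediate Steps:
$V{\left(Q,U \right)} = 191 + 20 Q$
$\frac{V{\left(-8,63 - q \right)}}{14212} + \frac{v{\left(w,-85 \right)}}{P{\left(-75 \right)}} = \frac{191 + 20 \left(-8\right)}{14212} + \frac{24}{-123} = \left(191 - 160\right) \frac{1}{14212} + 24 \left(- \frac{1}{123}\right) = 31 \cdot \frac{1}{14212} - \frac{8}{41} = \frac{31}{14212} - \frac{8}{41} = - \frac{112425}{582692}$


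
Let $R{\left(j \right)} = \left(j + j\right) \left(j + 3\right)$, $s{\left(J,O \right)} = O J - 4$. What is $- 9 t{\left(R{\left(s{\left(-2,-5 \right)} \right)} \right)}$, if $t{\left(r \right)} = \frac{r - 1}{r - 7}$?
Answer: $- \frac{963}{101} \approx -9.5347$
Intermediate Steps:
$s{\left(J,O \right)} = -4 + J O$ ($s{\left(J,O \right)} = J O - 4 = -4 + J O$)
$R{\left(j \right)} = 2 j \left(3 + j\right)$
$t{\left(r \right)} = \frac{-1 + r}{-7 + r}$
$- 9 t{\left(R{\left(s{\left(-2,-5 \right)} \right)} \right)} = - 9 \frac{-1 + 2 \left(-4 - -10\right) \left(3 - -6\right)}{-7 + 2 \left(-4 - -10\right) \left(3 - -6\right)} = - 9 \frac{-1 + 2 \left(-4 + 10\right) \left(3 + \left(-4 + 10\right)\right)}{-7 + 2 \left(-4 + 10\right) \left(3 + \left(-4 + 10\right)\right)} = - 9 \frac{-1 + 2 \cdot 6 \left(3 + 6\right)}{-7 + 2 \cdot 6 \left(3 + 6\right)} = - 9 \frac{-1 + 2 \cdot 6 \cdot 9}{-7 + 2 \cdot 6 \cdot 9} = - 9 \frac{-1 + 108}{-7 + 108} = - 9 \cdot \frac{1}{101} \cdot 107 = \left(-9\right) \frac{107}{101} = - \frac{963}{101}$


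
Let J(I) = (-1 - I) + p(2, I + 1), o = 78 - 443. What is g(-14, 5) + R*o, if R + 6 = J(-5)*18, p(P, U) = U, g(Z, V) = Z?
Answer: 2176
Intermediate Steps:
o = -365
J(I) = 0 (J(I) = (-1 - I) + (I + 1) = (-1 - I) + (1 + I) = 0)
R = -6 (R = -6 + 0*18 = -6 + 0 = -6)
g(-14, 5) + R*o = -14 - 6*(-365) = -14 + 2190 = 2176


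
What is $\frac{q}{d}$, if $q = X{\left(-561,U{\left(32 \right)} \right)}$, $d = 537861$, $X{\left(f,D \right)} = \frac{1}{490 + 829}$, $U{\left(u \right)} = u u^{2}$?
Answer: $\frac{1}{709438659} \approx 1.4096 \cdot 10^{-9}$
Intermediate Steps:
$U{\left(u \right)} = u^{3}$
$X{\left(f,D \right)} = \frac{1}{1319}$
$q = \frac{1}{1319} \approx 0.00075815$
$\frac{q}{d} = \frac{1}{1319 \cdot 537861} = \frac{1}{1319} \cdot \frac{1}{537861} = \frac{1}{709438659}$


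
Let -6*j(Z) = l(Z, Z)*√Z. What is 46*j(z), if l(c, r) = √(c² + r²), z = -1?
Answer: -23*I*√2/3 ≈ -10.842*I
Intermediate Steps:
j(Z) = -√2*√Z*√(Z²)/6 (j(Z) = -√(Z² + Z²)*√Z/6 = -√(2*Z²)*√Z/6 = -√2*√(Z²)*√Z/6 = -√2*√Z*√(Z²)/6)
46*j(z) = 46*(-√2*√(-1)*√((-1)²)/6) = 46*(-√2*I*√1/6) = 46*(-⅙*√2*I*1) = 46*(-I*√2/6) = -23*I*√2/3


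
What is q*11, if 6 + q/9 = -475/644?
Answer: -429561/644 ≈ -667.02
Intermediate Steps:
q = -39051/644 (q = -54 + 9*(-475/644) = -54 - 4275/644 = -39051/644 ≈ -60.638)
q*11 = -39051/644*11 = -429561/644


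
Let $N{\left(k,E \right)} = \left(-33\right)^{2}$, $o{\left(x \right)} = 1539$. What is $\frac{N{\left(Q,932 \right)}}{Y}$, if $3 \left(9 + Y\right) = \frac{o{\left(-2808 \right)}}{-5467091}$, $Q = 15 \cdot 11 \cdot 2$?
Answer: $- \frac{661518011}{5467148} \approx -121.0$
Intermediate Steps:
$Q = 330$ ($Q = 165 \cdot 2 = 330$)
$Y = - \frac{49204332}{5467091}$ ($Y = -9 + \frac{1539 \frac{1}{-5467091}}{3} = -9 + \frac{1539 \left(- \frac{1}{5467091}\right)}{3} = -9 + \frac{1}{3} \left(- \frac{1539}{5467091}\right) = -9 - \frac{513}{5467091} = - \frac{49204332}{5467091} \approx -9.0001$)
$N{\left(k,E \right)} = 1089$
$\frac{N{\left(Q,932 \right)}}{Y} = \frac{1089}{- \frac{49204332}{5467091}} = 1089 \left(- \frac{5467091}{49204332}\right) = - \frac{661518011}{5467148}$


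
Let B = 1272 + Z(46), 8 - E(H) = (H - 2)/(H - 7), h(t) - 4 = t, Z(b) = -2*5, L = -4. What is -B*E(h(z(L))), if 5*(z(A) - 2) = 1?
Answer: -33443/2 ≈ -16722.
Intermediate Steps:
Z(b) = -10
z(A) = 11/5 (z(A) = 2 + (⅕)*1 = 2 + ⅕ = 11/5)
h(t) = 4 + t
E(H) = 8 - (-2 + H)/(-7 + H) (E(H) = 8 - (H - 2)/(H - 7) = 8 - (-2 + H)/(-7 + H))
B = 1262 (B = 1272 - 10 = 1262)
-B*E(h(z(L))) = -1262*(-54 + 7*(4 + 11/5))/(-7 + (4 + 11/5)) = -1262*(-54 + 7*(31/5))/(-7 + 31/5) = -1262*(-54 + 217/5)/(-⅘) = -1262*(-5/4*(-53/5)) = -1262*53/4 = -1*33443/2 = -33443/2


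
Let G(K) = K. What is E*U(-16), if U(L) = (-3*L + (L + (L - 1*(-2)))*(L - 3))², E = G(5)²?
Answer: 9548100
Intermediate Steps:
E = 25 (E = 5² = 25)
U(L) = (-3*L + (-3 + L)*(2 + 2*L))² (U(L) = (-3*L + (L + (L + 2))*(-3 + L))² = (-3*L + (L + (2 + L))*(-3 + L))² = (-3*L + (2 + 2*L)*(-3 + L))² = (-3*L + (-3 + L)*(2 + 2*L))²)
E*U(-16) = 25*(6 - 2*(-16)² + 7*(-16))² = 25*(6 - 2*256 - 112)² = 25*(6 - 512 - 112)² = 25*(-618)² = 25*381924 = 9548100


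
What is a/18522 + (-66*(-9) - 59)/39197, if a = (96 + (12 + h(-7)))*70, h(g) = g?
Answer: 20502290/51857631 ≈ 0.39536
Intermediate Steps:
a = 7070 (a = (96 + (12 - 7))*70 = (96 + 5)*70 = 101*70 = 7070)
a/18522 + (-66*(-9) - 59)/39197 = 7070/18522 + (-66*(-9) - 59)/39197 = 7070*(1/18522) + (594 - 59)*(1/39197) = 505/1323 + 535*(1/39197) = 505/1323 + 535/39197 = 20502290/51857631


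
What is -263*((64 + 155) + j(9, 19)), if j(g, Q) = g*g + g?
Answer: -81267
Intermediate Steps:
j(g, Q) = g + g² (j(g, Q) = g² + g = g + g²)
-263*((64 + 155) + j(9, 19)) = -263*((64 + 155) + 9*(1 + 9)) = -263*(219 + 9*10) = -263*(219 + 90) = -263*309 = -81267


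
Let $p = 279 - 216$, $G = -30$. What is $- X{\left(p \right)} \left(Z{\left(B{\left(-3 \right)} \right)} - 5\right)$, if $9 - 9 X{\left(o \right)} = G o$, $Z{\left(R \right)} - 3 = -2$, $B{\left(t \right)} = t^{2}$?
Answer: $844$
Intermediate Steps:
$Z{\left(R \right)} = 1$ ($Z{\left(R \right)} = 3 - 2 = 1$)
$p = 63$ ($p = 279 - 216 = 63$)
$X{\left(o \right)} = 1 + \frac{10 o}{3}$ ($X{\left(o \right)} = 1 - \frac{\left(-30\right) o}{9} = 1 + \frac{10 o}{3}$)
$- X{\left(p \right)} \left(Z{\left(B{\left(-3 \right)} \right)} - 5\right) = - \left(1 + \frac{10}{3} \cdot 63\right) \left(1 - 5\right) = - \left(1 + 210\right) \left(-4\right) = - 211 \left(-4\right) = \left(-1\right) \left(-844\right) = 844$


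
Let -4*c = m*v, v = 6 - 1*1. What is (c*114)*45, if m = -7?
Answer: 89775/2 ≈ 44888.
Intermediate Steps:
v = 5 (v = 6 - 1 = 5)
c = 35/4 (c = -(-7)*5/4 = -1/4*(-35) = 35/4 ≈ 8.7500)
(c*114)*45 = ((35/4)*114)*45 = (1995/2)*45 = 89775/2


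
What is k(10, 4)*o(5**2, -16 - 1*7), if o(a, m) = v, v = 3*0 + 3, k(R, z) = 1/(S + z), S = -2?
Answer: 3/2 ≈ 1.5000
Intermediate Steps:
k(R, z) = 1/(-2 + z)
v = 3 (v = 0 + 3 = 3)
o(a, m) = 3
k(10, 4)*o(5**2, -16 - 1*7) = 3/(-2 + 4) = 3/2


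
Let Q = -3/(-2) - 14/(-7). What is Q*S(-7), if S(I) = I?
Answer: -49/2 ≈ -24.500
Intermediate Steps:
Q = 7/2 (Q = -3*(-1/2) - 14*(-1/7) = 3/2 + 2 = 7/2 ≈ 3.5000)
Q*S(-7) = (7/2)*(-7) = -49/2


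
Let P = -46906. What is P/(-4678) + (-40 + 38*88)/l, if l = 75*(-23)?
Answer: 32728369/4034775 ≈ 8.1116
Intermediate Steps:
l = -1725
P/(-4678) + (-40 + 38*88)/l = -46906/(-4678) + (-40 + 38*88)/(-1725) = -46906*(-1/4678) + (-40 + 3344)*(-1/1725) = 23453/2339 + 3304*(-1/1725) = 23453/2339 - 3304/1725 = 32728369/4034775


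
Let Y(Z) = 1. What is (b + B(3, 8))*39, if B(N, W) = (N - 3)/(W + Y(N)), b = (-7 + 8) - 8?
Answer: -273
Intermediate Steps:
b = -7 (b = 1 - 8 = -7)
B(N, W) = (-3 + N)/(1 + W) (B(N, W) = (N - 3)/(W + 1) = (-3 + N)/(1 + W))
(b + B(3, 8))*39 = (-7 + (-3 + 3)/(1 + 8))*39 = (-7 + 0/9)*39 = (-7 + (⅑)*0)*39 = (-7 + 0)*39 = -7*39 = -273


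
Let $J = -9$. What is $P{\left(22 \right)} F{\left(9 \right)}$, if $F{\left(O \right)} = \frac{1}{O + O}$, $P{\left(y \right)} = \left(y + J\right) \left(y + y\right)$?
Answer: $\frac{286}{9} \approx 31.778$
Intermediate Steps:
$P{\left(y \right)} = 2 y \left(-9 + y\right)$ ($P{\left(y \right)} = \left(y - 9\right) \left(y + y\right) = \left(-9 + y\right) 2 y = 2 y \left(-9 + y\right)$)
$F{\left(O \right)} = \frac{1}{2 O}$
$P{\left(22 \right)} F{\left(9 \right)} = 2 \cdot 22 \left(-9 + 22\right) \frac{1}{2 \cdot 9} = 2 \cdot 22 \cdot 13 \cdot \frac{1}{2} \cdot \frac{1}{9} = 572 \cdot \frac{1}{18} = \frac{286}{9}$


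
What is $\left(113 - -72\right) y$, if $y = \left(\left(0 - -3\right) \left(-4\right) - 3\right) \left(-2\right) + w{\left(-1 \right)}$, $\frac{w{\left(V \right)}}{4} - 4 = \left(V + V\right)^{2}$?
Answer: $11470$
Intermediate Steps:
$w{\left(V \right)} = 16 + 16 V^{2}$ ($w{\left(V \right)} = 16 + 4 \left(V + V\right)^{2} = 16 + 4 \left(2 V\right)^{2} = 16 + 4 \cdot 4 V^{2} = 16 + 16 V^{2}$)
$y = 62$ ($y = \left(\left(0 - -3\right) \left(-4\right) - 3\right) \left(-2\right) + \left(16 + 16 \left(-1\right)^{2}\right) = \left(\left(0 + 3\right) \left(-4\right) - 3\right) \left(-2\right) + \left(16 + 16 \cdot 1\right) = \left(3 \left(-4\right) - 3\right) \left(-2\right) + \left(16 + 16\right) = \left(-12 - 3\right) \left(-2\right) + 32 = \left(-15\right) \left(-2\right) + 32 = 30 + 32 = 62$)
$\left(113 - -72\right) y = \left(113 - -72\right) 62 = \left(113 + 72\right) 62 = 185 \cdot 62 = 11470$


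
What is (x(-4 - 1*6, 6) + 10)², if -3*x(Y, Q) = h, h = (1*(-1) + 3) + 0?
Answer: 784/9 ≈ 87.111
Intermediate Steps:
h = 2 (h = (-1 + 3) + 0 = 2 + 0 = 2)
x(Y, Q) = -⅔ (x(Y, Q) = -⅓*2 = -⅔)
(x(-4 - 1*6, 6) + 10)² = (-⅔ + 10)² = (28/3)² = 784/9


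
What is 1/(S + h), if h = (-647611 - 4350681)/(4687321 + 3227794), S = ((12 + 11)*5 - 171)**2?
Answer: 32045/100472884 ≈ 0.00031894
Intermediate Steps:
S = 3136 (S = (23*5 - 171)**2 = (115 - 171)**2 = (-56)**2 = 3136)
h = -20236/32045 (h = -4998292/7915115 = -4998292*1/7915115 = -20236/32045 ≈ -0.63149)
1/(S + h) = 1/(3136 - 20236/32045) = 1/(100472884/32045) = 32045/100472884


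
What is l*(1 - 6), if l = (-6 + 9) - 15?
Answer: 60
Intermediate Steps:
l = -12 (l = 3 - 15 = -12)
l*(1 - 6) = -12*(1 - 6) = -12*(-5) = 60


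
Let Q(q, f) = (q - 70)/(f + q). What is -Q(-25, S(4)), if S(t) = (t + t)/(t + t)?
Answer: -95/24 ≈ -3.9583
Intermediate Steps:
S(t) = 1 (S(t) = (2*t)/((2*t)) = (2*t)*(1/(2*t)) = 1)
Q(q, f) = (-70 + q)/(f + q)
-Q(-25, S(4)) = -(-70 - 25)/(1 - 25) = -(-95)/(-24) = -(-1)*(-95)/24 = -1*95/24 = -95/24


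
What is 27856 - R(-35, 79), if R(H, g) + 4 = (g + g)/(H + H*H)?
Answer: 16576621/595 ≈ 27860.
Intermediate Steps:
R(H, g) = -4 + 2*g/(H + H**2) (R(H, g) = -4 + (g + g)/(H + H*H) = -4 + (2*g)/(H + H**2) = -4 + 2*g/(H + H**2))
27856 - R(-35, 79) = 27856 - 2*(79 - 2*(-35) - 2*(-35)**2)/((-35)*(1 - 35)) = 27856 - 2*(-1)*(79 + 70 - 2*1225)/(35*(-34)) = 27856 - 2*(-1)*(-1)*(79 + 70 - 2450)/(35*34) = 27856 - 2*(-1)*(-1)*(-2301)/(35*34) = 27856 - 1*(-2301/595) = 27856 + 2301/595 = 16576621/595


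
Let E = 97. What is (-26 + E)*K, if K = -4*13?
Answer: -3692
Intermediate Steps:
K = -52
(-26 + E)*K = (-26 + 97)*(-52) = 71*(-52) = -3692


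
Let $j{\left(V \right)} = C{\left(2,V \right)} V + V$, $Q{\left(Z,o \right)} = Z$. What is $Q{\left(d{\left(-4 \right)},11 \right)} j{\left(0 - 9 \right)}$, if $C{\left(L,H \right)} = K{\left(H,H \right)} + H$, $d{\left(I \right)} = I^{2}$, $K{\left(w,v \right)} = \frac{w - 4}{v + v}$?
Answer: $1048$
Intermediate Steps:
$K{\left(w,v \right)} = \frac{-4 + w}{2 v}$
$C{\left(L,H \right)} = H + \frac{-4 + H}{2 H}$ ($C{\left(L,H \right)} = \frac{-4 + H}{2 H} + H = H + \frac{-4 + H}{2 H}$)
$j{\left(V \right)} = V + V \left(\frac{1}{2} + V - \frac{2}{V}\right)$ ($j{\left(V \right)} = \left(\frac{1}{2} + V - \frac{2}{V}\right) V + V = V \left(\frac{1}{2} + V - \frac{2}{V}\right) + V = V + V \left(\frac{1}{2} + V - \frac{2}{V}\right)$)
$Q{\left(d{\left(-4 \right)},11 \right)} j{\left(0 - 9 \right)} = \left(-4\right)^{2} \left(-2 + \left(0 - 9\right)^{2} + \frac{3 \left(0 - 9\right)}{2}\right) = 16 \left(-2 + \left(-9\right)^{2} + \frac{3}{2} \left(-9\right)\right) = 16 \left(-2 + 81 - \frac{27}{2}\right) = 16 \cdot \frac{131}{2} = 1048$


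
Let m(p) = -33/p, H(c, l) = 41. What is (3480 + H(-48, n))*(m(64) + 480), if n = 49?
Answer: 108048927/64 ≈ 1.6883e+6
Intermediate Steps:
(3480 + H(-48, n))*(m(64) + 480) = (3480 + 41)*(-33/64 + 480) = 3521*(-33*1/64 + 480) = 3521*(-33/64 + 480) = 3521*(30687/64) = 108048927/64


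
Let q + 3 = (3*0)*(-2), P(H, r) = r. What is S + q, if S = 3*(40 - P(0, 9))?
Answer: 90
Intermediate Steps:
q = -3 (q = -3 + (3*0)*(-2) = -3 + 0*(-2) = -3 + 0 = -3)
S = 93 (S = 3*(40 - 1*9) = 3*(40 - 9) = 3*31 = 93)
S + q = 93 - 3 = 90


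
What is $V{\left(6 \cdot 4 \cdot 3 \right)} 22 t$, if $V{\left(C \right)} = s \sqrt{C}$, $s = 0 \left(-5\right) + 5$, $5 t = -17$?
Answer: $- 2244 \sqrt{2} \approx -3173.5$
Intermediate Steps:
$t = - \frac{17}{5}$ ($t = \frac{1}{5} \left(-17\right) = - \frac{17}{5} \approx -3.4$)
$s = 5$ ($s = 0 + 5 = 5$)
$V{\left(C \right)} = 5 \sqrt{C}$
$V{\left(6 \cdot 4 \cdot 3 \right)} 22 t = 5 \sqrt{6 \cdot 4 \cdot 3} \cdot 22 \left(- \frac{17}{5}\right) = 5 \sqrt{24 \cdot 3} \cdot 22 \left(- \frac{17}{5}\right) = 5 \sqrt{72} \cdot 22 \left(- \frac{17}{5}\right) = 5 \cdot 6 \sqrt{2} \cdot 22 \left(- \frac{17}{5}\right) = 30 \sqrt{2} \cdot 22 \left(- \frac{17}{5}\right) = 660 \sqrt{2} \left(- \frac{17}{5}\right) = - 2244 \sqrt{2}$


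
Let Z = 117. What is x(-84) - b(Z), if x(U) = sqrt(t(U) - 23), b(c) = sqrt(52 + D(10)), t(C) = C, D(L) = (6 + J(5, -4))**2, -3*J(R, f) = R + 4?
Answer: -sqrt(61) + I*sqrt(107) ≈ -7.8102 + 10.344*I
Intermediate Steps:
J(R, f) = -4/3 - R/3 (J(R, f) = -(R + 4)/3 = -(4 + R)/3 = -4/3 - R/3)
D(L) = 9 (D(L) = (6 + (-4/3 - 1/3*5))**2 = (6 + (-4/3 - 5/3))**2 = (6 - 3)**2 = 3**2 = 9)
b(c) = sqrt(61) (b(c) = sqrt(52 + 9) = sqrt(61))
x(U) = sqrt(-23 + U) (x(U) = sqrt(U - 23) = sqrt(-23 + U))
x(-84) - b(Z) = sqrt(-23 - 84) - sqrt(61) = sqrt(-107) - sqrt(61) = I*sqrt(107) - sqrt(61) = -sqrt(61) + I*sqrt(107)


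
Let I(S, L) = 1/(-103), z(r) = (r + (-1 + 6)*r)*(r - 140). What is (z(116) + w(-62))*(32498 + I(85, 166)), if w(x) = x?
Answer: -56120714438/103 ≈ -5.4486e+8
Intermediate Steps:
z(r) = 6*r*(-140 + r) (z(r) = (r + 5*r)*(-140 + r) = (6*r)*(-140 + r) = 6*r*(-140 + r))
I(S, L) = -1/103
(z(116) + w(-62))*(32498 + I(85, 166)) = (6*116*(-140 + 116) - 62)*(32498 - 1/103) = (6*116*(-24) - 62)*(3347293/103) = (-16704 - 62)*(3347293/103) = -16766*3347293/103 = -56120714438/103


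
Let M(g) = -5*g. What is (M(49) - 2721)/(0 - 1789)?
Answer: 2966/1789 ≈ 1.6579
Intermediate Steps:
(M(49) - 2721)/(0 - 1789) = (-5*49 - 2721)/(0 - 1789) = (-245 - 2721)/(-1789) = -2966*(-1/1789) = 2966/1789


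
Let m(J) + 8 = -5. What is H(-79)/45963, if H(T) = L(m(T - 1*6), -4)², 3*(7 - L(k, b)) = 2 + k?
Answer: 1024/413667 ≈ 0.0024754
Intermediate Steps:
m(J) = -13 (m(J) = -8 - 5 = -13)
L(k, b) = 19/3 - k/3 (L(k, b) = 7 - (2 + k)/3 = 7 + (-⅔ - k/3) = 19/3 - k/3)
H(T) = 1024/9 (H(T) = (19/3 - ⅓*(-13))² = (19/3 + 13/3)² = (32/3)² = 1024/9)
H(-79)/45963 = (1024/9)/45963 = (1024/9)*(1/45963) = 1024/413667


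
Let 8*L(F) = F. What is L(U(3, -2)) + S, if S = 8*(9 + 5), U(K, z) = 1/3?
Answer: 2689/24 ≈ 112.04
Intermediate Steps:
U(K, z) = ⅓ (U(K, z) = 1*(⅓) = ⅓)
L(F) = F/8
S = 112 (S = 8*14 = 112)
L(U(3, -2)) + S = (⅛)*(⅓) + 112 = 1/24 + 112 = 2689/24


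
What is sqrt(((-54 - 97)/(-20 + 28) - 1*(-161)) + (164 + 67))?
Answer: sqrt(5970)/4 ≈ 19.316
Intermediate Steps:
sqrt(((-54 - 97)/(-20 + 28) - 1*(-161)) + (164 + 67)) = sqrt((-151/8 + 161) + 231) = sqrt(1137/8 + 231) = sqrt(2985/8) = sqrt(5970)/4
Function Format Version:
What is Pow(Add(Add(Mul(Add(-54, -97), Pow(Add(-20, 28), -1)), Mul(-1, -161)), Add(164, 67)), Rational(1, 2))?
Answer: Mul(Rational(1, 4), Pow(5970, Rational(1, 2))) ≈ 19.316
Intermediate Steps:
Pow(Add(Add(Mul(Add(-54, -97), Pow(Add(-20, 28), -1)), Mul(-1, -161)), Add(164, 67)), Rational(1, 2)) = Pow(Add(Add(Mul(-151, Pow(8, -1)), 161), 231), Rational(1, 2)) = Pow(Add(Add(Mul(-151, Rational(1, 8)), 161), 231), Rational(1, 2)) = Pow(Add(Add(Rational(-151, 8), 161), 231), Rational(1, 2)) = Pow(Add(Rational(1137, 8), 231), Rational(1, 2)) = Pow(Rational(2985, 8), Rational(1, 2)) = Mul(Rational(1, 4), Pow(5970, Rational(1, 2)))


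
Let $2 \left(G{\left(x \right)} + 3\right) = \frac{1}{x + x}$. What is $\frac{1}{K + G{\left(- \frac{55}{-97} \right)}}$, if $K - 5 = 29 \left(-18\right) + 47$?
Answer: $- \frac{220}{103963} \approx -0.0021161$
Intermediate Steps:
$K = -470$ ($K = 5 + \left(29 \left(-18\right) + 47\right) = 5 + \left(-522 + 47\right) = 5 - 475 = -470$)
$G{\left(x \right)} = -3 + \frac{1}{4 x}$ ($G{\left(x \right)} = -3 + \frac{1}{2 \left(x + x\right)} = -3 + \frac{1}{2 \cdot 2 x} = -3 + \frac{\frac{1}{2} \frac{1}{x}}{2} = -3 + \frac{1}{4 x}$)
$\frac{1}{K + G{\left(- \frac{55}{-97} \right)}} = \frac{1}{-470 - \left(3 - \frac{1}{4 \left(- \frac{55}{-97}\right)}\right)} = \frac{1}{-470 - \left(3 - \frac{1}{4 \left(\left(-55\right) \left(- \frac{1}{97}\right)\right)}\right)} = \frac{1}{-470 - \left(3 - \frac{1}{4 \cdot \frac{55}{97}}\right)} = \frac{1}{-470 + \left(-3 + \frac{1}{4} \cdot \frac{97}{55}\right)} = \frac{1}{-470 + \left(-3 + \frac{97}{220}\right)} = \frac{1}{-470 - \frac{563}{220}} = \frac{1}{- \frac{103963}{220}} = - \frac{220}{103963}$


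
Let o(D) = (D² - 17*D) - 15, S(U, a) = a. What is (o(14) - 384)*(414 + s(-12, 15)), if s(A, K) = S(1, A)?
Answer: -177282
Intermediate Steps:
s(A, K) = A
o(D) = -15 + D² - 17*D
(o(14) - 384)*(414 + s(-12, 15)) = ((-15 + 14² - 17*14) - 384)*(414 - 12) = ((-15 + 196 - 238) - 384)*402 = (-57 - 384)*402 = -441*402 = -177282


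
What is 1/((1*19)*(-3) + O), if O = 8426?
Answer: 1/8369 ≈ 0.00011949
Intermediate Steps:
1/((1*19)*(-3) + O) = 1/((1*19)*(-3) + 8426) = 1/(19*(-3) + 8426) = 1/(-57 + 8426) = 1/8369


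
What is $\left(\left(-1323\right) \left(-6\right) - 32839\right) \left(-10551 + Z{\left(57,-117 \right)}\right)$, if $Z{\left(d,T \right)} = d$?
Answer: $261311094$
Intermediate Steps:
$\left(\left(-1323\right) \left(-6\right) - 32839\right) \left(-10551 + Z{\left(57,-117 \right)}\right) = \left(\left(-1323\right) \left(-6\right) - 32839\right) \left(-10551 + 57\right) = \left(7938 - 32839\right) \left(-10494\right) = \left(-24901\right) \left(-10494\right) = 261311094$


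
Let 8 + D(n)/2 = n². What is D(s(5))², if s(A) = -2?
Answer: 64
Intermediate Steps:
D(n) = -16 + 2*n²
D(s(5))² = (-16 + 2*(-2)²)² = (-16 + 2*4)² = (-16 + 8)² = (-8)² = 64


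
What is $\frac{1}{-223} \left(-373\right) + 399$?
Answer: $\frac{89350}{223} \approx 400.67$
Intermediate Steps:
$\frac{1}{-223} \left(-373\right) + 399 = \left(- \frac{1}{223}\right) \left(-373\right) + 399 = \frac{373}{223} + 399 = \frac{89350}{223}$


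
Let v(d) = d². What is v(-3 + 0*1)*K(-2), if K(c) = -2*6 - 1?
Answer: -117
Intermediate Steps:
K(c) = -13 (K(c) = -12 - 1 = -13)
v(-3 + 0*1)*K(-2) = (-3 + 0*1)²*(-13) = (-3 + 0)²*(-13) = (-3)²*(-13) = 9*(-13) = -117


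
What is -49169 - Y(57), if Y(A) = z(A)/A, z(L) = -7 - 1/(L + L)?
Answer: -319499363/6498 ≈ -49169.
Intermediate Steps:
z(L) = -7 - 1/(2*L)
Y(A) = (-7 - 1/(2*A))/A
-49169 - Y(57) = -49169 - (-1 - 14*57)/(2*57²) = -49169 - (-1 - 798)/(2*3249) = -49169 - (-799)/(2*3249) = -49169 - 1*(-799/6498) = -49169 + 799/6498 = -319499363/6498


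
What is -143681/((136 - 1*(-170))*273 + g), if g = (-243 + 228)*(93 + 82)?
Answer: -143681/80913 ≈ -1.7757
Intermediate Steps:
g = -2625 (g = -15*175 = -2625)
-143681/((136 - 1*(-170))*273 + g) = -143681/((136 - 1*(-170))*273 - 2625) = -143681/((136 + 170)*273 - 2625) = -143681/(306*273 - 2625) = -143681/(83538 - 2625) = -143681/80913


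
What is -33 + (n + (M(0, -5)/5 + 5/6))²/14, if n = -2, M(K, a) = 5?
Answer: -16631/504 ≈ -32.998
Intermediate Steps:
-33 + (n + (M(0, -5)/5 + 5/6))²/14 = -33 + (-2 + (5/5 + 5/6))²/14 = -33 + (-2 + (5*(⅕) + 5*(⅙)))²/14 = -33 + (-2 + (1 + ⅚))²/14 = -33 + (-2 + 11/6)²/14 = -33 + (-⅙)²/14 = -33 + (1/14)*(1/36) = -33 + 1/504 = -16631/504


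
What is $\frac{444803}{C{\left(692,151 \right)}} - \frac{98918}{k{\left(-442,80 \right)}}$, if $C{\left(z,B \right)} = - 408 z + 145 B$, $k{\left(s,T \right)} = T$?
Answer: $- \frac{12898943539}{10417640} \approx -1238.2$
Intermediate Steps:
$\frac{444803}{C{\left(692,151 \right)}} - \frac{98918}{k{\left(-442,80 \right)}} = \frac{444803}{\left(-408\right) 692 + 145 \cdot 151} - \frac{98918}{80} = \frac{444803}{-282336 + 21895} - \frac{49459}{40} = \frac{444803}{-260441} - \frac{49459}{40} = 444803 \left(- \frac{1}{260441}\right) - \frac{49459}{40} = - \frac{444803}{260441} - \frac{49459}{40} = - \frac{12898943539}{10417640}$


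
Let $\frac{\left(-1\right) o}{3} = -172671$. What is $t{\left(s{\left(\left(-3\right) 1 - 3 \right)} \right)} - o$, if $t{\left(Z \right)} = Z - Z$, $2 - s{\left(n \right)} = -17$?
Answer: $-518013$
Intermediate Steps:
$o = 518013$ ($o = \left(-3\right) \left(-172671\right) = 518013$)
$s{\left(n \right)} = 19$ ($s{\left(n \right)} = 2 - -17 = 2 + 17 = 19$)
$t{\left(Z \right)} = 0$
$t{\left(s{\left(\left(-3\right) 1 - 3 \right)} \right)} - o = 0 - 518013 = -518013$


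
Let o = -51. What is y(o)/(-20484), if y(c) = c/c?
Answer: -1/20484 ≈ -4.8819e-5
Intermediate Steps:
y(c) = 1
y(o)/(-20484) = 1/(-20484) = 1*(-1/20484) = -1/20484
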